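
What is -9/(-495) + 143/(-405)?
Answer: -1492/4455 ≈ -0.33490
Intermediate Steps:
-9/(-495) + 143/(-405) = -9*(-1/495) + 143*(-1/405) = 1/55 - 143/405 = -1492/4455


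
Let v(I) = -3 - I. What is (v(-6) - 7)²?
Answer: 16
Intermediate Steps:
(v(-6) - 7)² = ((-3 - 1*(-6)) - 7)² = ((-3 + 6) - 7)² = (3 - 7)² = (-4)² = 16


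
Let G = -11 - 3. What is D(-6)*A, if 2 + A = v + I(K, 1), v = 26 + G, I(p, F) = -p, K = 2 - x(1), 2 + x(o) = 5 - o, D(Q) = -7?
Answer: -70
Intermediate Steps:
x(o) = 3 - o (x(o) = -2 + (5 - o) = 3 - o)
G = -14
K = 0 (K = 2 - (3 - 1*1) = 2 - (3 - 1) = 2 - 1*2 = 2 - 2 = 0)
v = 12 (v = 26 - 14 = 12)
A = 10 (A = -2 + (12 - 1*0) = -2 + (12 + 0) = -2 + 12 = 10)
D(-6)*A = -7*10 = -70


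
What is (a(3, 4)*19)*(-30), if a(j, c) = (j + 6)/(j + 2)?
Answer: -1026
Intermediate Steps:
a(j, c) = (6 + j)/(2 + j)
(a(3, 4)*19)*(-30) = (((6 + 3)/(2 + 3))*19)*(-30) = ((9/5)*19)*(-30) = (171/5)*(-30) = -1026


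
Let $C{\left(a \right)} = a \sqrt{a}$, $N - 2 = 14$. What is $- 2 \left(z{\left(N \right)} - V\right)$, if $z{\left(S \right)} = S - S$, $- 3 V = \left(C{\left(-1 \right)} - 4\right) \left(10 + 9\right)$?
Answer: $\frac{152}{3} + \frac{38 i}{3} \approx 50.667 + 12.667 i$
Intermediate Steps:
$N = 16$ ($N = 2 + 14 = 16$)
$C{\left(a \right)} = a^{\frac{3}{2}}$
$V = \frac{76}{3} + \frac{19 i}{3}$ ($V = - \frac{\left(\left(-1\right)^{\frac{3}{2}} - 4\right) \left(10 + 9\right)}{3} = - \frac{\left(- i - 4\right) 19}{3} = - \frac{\left(-4 - i\right) 19}{3} = - \frac{-76 - 19 i}{3} = \frac{76}{3} + \frac{19 i}{3} \approx 25.333 + 6.3333 i$)
$z{\left(S \right)} = 0$
$- 2 \left(z{\left(N \right)} - V\right) = - 2 \left(0 - \left(\frac{76}{3} + \frac{19 i}{3}\right)\right) = - 2 \left(- \frac{76}{3} - \frac{19 i}{3}\right) = \frac{152}{3} + \frac{38 i}{3}$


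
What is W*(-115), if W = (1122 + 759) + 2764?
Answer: -534175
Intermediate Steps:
W = 4645 (W = 1881 + 2764 = 4645)
W*(-115) = 4645*(-115) = -534175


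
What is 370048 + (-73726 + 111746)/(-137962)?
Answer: 25526262078/68981 ≈ 3.7005e+5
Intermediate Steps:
370048 + (-73726 + 111746)/(-137962) = 370048 + 38020*(-1/137962) = 370048 - 19010/68981 = 25526262078/68981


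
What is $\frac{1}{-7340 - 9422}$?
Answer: $- \frac{1}{16762} \approx -5.9659 \cdot 10^{-5}$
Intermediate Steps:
$\frac{1}{-7340 - 9422} = \frac{1}{-16762} = - \frac{1}{16762}$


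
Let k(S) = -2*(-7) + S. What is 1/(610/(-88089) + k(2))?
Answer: 88089/1408814 ≈ 0.062527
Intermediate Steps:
k(S) = 14 + S
1/(610/(-88089) + k(2)) = 1/(610/(-88089) + (14 + 2)) = 1/(610*(-1/88089) + 16) = 1/(-610/88089 + 16) = 1/(1408814/88089) = 88089/1408814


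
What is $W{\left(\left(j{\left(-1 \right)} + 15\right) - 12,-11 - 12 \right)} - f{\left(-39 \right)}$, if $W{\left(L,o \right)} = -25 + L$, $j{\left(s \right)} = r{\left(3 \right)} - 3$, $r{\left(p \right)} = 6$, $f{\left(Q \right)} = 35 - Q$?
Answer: $-93$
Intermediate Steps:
$j{\left(s \right)} = 3$ ($j{\left(s \right)} = 6 - 3 = 3$)
$W{\left(\left(j{\left(-1 \right)} + 15\right) - 12,-11 - 12 \right)} - f{\left(-39 \right)} = \left(-25 + \left(\left(3 + 15\right) - 12\right)\right) - \left(35 - -39\right) = \left(-25 + \left(18 - 12\right)\right) - \left(35 + 39\right) = \left(-25 + 6\right) - 74 = -19 - 74 = -93$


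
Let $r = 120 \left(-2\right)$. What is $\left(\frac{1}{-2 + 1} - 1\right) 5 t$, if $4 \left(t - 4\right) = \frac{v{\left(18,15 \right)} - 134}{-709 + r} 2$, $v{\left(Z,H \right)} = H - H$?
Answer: $- \frac{38630}{949} \approx -40.706$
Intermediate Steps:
$v{\left(Z,H \right)} = 0$
$r = -240$
$t = \frac{3863}{949}$ ($t = 4 + \frac{\frac{0 - 134}{-709 - 240} \cdot 2}{4} = 4 + \frac{- \frac{134}{-949} \cdot 2}{4} = 4 + \frac{\left(-134\right) \left(- \frac{1}{949}\right) 2}{4} = 4 + \frac{\frac{134}{949} \cdot 2}{4} = 4 + \frac{1}{4} \cdot \frac{268}{949} = 4 + \frac{67}{949} = \frac{3863}{949} \approx 4.0706$)
$\left(\frac{1}{-2 + 1} - 1\right) 5 t = \left(\frac{1}{-2 + 1} - 1\right) 5 \cdot \frac{3863}{949} = \left(\frac{1}{-1} - 1\right) 5 \cdot \frac{3863}{949} = \left(-1 - 1\right) 5 \cdot \frac{3863}{949} = \left(-2\right) 5 \cdot \frac{3863}{949} = \left(-10\right) \frac{3863}{949} = - \frac{38630}{949}$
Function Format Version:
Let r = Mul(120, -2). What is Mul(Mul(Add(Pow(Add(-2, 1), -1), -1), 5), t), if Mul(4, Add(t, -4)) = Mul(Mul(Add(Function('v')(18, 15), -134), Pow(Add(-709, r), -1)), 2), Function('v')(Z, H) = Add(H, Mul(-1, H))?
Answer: Rational(-38630, 949) ≈ -40.706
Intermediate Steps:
Function('v')(Z, H) = 0
r = -240
t = Rational(3863, 949) (t = Add(4, Mul(Rational(1, 4), Mul(Mul(Add(0, -134), Pow(Add(-709, -240), -1)), 2))) = Add(4, Mul(Rational(1, 4), Mul(Mul(-134, Pow(-949, -1)), 2))) = Add(4, Mul(Rational(1, 4), Mul(Mul(-134, Rational(-1, 949)), 2))) = Add(4, Mul(Rational(1, 4), Mul(Rational(134, 949), 2))) = Add(4, Mul(Rational(1, 4), Rational(268, 949))) = Add(4, Rational(67, 949)) = Rational(3863, 949) ≈ 4.0706)
Mul(Mul(Add(Pow(Add(-2, 1), -1), -1), 5), t) = Mul(Mul(Add(Pow(Add(-2, 1), -1), -1), 5), Rational(3863, 949)) = Mul(Mul(Add(Pow(-1, -1), -1), 5), Rational(3863, 949)) = Mul(Mul(Add(-1, -1), 5), Rational(3863, 949)) = Mul(Mul(-2, 5), Rational(3863, 949)) = Mul(-10, Rational(3863, 949)) = Rational(-38630, 949)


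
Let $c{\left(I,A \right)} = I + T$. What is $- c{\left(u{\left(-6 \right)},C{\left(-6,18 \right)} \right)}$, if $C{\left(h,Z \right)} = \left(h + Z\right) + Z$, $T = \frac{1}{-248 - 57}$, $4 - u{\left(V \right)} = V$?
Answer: $- \frac{3049}{305} \approx -9.9967$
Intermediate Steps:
$u{\left(V \right)} = 4 - V$
$T = - \frac{1}{305}$ ($T = \frac{1}{-305} = - \frac{1}{305} \approx -0.0032787$)
$C{\left(h,Z \right)} = h + 2 Z$ ($C{\left(h,Z \right)} = \left(Z + h\right) + Z = h + 2 Z$)
$c{\left(I,A \right)} = - \frac{1}{305} + I$ ($c{\left(I,A \right)} = I - \frac{1}{305} = - \frac{1}{305} + I$)
$- c{\left(u{\left(-6 \right)},C{\left(-6,18 \right)} \right)} = - (- \frac{1}{305} + \left(4 - -6\right)) = - (- \frac{1}{305} + \left(4 + 6\right)) = - (- \frac{1}{305} + 10) = \left(-1\right) \frac{3049}{305} = - \frac{3049}{305}$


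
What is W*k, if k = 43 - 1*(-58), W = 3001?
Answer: 303101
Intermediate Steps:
k = 101 (k = 43 + 58 = 101)
W*k = 3001*101 = 303101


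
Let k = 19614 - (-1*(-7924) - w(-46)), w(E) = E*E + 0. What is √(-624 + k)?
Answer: 13*√78 ≈ 114.81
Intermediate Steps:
w(E) = E² (w(E) = E² + 0 = E²)
k = 13806 (k = 19614 - (-1*(-7924) - 1*(-46)²) = 19614 - (7924 - 1*2116) = 19614 - (7924 - 2116) = 19614 - 1*5808 = 19614 - 5808 = 13806)
√(-624 + k) = √(-624 + 13806) = √13182 = 13*√78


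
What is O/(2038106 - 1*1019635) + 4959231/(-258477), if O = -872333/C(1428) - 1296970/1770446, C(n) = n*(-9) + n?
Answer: -2432276331390593983709/126771655218623731104 ≈ -19.186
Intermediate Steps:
C(n) = -8*n (C(n) = -9*n + n = -8*n)
O = 109257277517/1444683936 (O = -872333/((-8*1428)) - 1296970/1770446 = -872333/(-11424) - 1296970*1/1770446 = -872333*(-1/11424) - 648485/885223 = 124619/1632 - 648485/885223 = 109257277517/1444683936 ≈ 75.627)
O/(2038106 - 1*1019635) + 4959231/(-258477) = 109257277517/(1444683936*(2038106 - 1*1019635)) + 4959231/(-258477) = 109257277517/(1444683936*(2038106 - 1019635)) + 4959231*(-1/258477) = (109257277517/1444683936)/1018471 - 1653077/86159 = (109257277517/1444683936)*(1/1018471) - 1653077/86159 = 109257277517/1471368692981856 - 1653077/86159 = -2432276331390593983709/126771655218623731104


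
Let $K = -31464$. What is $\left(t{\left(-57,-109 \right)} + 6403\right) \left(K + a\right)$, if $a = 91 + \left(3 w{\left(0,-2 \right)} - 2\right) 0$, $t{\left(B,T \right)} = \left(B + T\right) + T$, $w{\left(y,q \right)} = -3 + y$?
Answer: $-192253744$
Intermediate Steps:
$t{\left(B,T \right)} = B + 2 T$
$a = 91$ ($a = 91 + \left(3 \left(-3 + 0\right) - 2\right) 0 = 91 + \left(3 \left(-3\right) - 2\right) 0 = 91 + \left(-9 - 2\right) 0 = 91 - 0 = 91 + 0 = 91$)
$\left(t{\left(-57,-109 \right)} + 6403\right) \left(K + a\right) = \left(\left(-57 + 2 \left(-109\right)\right) + 6403\right) \left(-31464 + 91\right) = \left(\left(-57 - 218\right) + 6403\right) \left(-31373\right) = \left(-275 + 6403\right) \left(-31373\right) = 6128 \left(-31373\right) = -192253744$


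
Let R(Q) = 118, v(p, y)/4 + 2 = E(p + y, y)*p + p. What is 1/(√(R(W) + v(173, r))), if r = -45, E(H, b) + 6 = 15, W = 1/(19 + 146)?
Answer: √7030/7030 ≈ 0.011927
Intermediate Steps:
W = 1/165 ≈ 0.0060606
E(H, b) = 9 (E(H, b) = -6 + 15 = 9)
v(p, y) = -8 + 40*p (v(p, y) = -8 + 4*(9*p + p) = -8 + 4*(10*p) = -8 + 40*p)
1/(√(R(W) + v(173, r))) = 1/(√(118 + (-8 + 40*173))) = 1/(√(118 + (-8 + 6920))) = 1/(√(118 + 6912)) = 1/(√7030) = √7030/7030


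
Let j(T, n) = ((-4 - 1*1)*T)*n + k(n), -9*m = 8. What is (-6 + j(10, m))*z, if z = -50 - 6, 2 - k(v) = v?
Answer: -6944/3 ≈ -2314.7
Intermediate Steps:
k(v) = 2 - v
m = -8/9 (m = -1/9*8 = -8/9 ≈ -0.88889)
z = -56
j(T, n) = 2 - n - 5*T*n (j(T, n) = ((-4 - 1*1)*T)*n + (2 - n) = ((-4 - 1)*T)*n + (2 - n) = (-5*T)*n + (2 - n) = -5*T*n + (2 - n) = 2 - n - 5*T*n)
(-6 + j(10, m))*z = (-6 + (2 - 1*(-8/9) - 5*10*(-8/9)))*(-56) = (-6 + (2 + 8/9 + 400/9))*(-56) = (-6 + 142/3)*(-56) = (124/3)*(-56) = -6944/3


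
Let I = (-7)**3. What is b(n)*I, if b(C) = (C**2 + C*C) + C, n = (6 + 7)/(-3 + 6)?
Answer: -129311/9 ≈ -14368.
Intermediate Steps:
n = 13/3 ≈ 4.3333
b(C) = C + 2*C**2 (b(C) = (C**2 + C**2) + C = 2*C**2 + C = C + 2*C**2)
I = -343
b(n)*I = (13*(1 + 2*(13/3))/3)*(-343) = (13*(1 + 26/3)/3)*(-343) = ((13/3)*(29/3))*(-343) = (377/9)*(-343) = -129311/9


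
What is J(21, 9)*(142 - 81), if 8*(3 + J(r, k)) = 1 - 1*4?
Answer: -1647/8 ≈ -205.88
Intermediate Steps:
J(r, k) = -27/8 (J(r, k) = -3 + (1 - 1*4)/8 = -3 + (1 - 4)/8 = -3 + (1/8)*(-3) = -3 - 3/8 = -27/8)
J(21, 9)*(142 - 81) = -27*(142 - 81)/8 = -27/8*61 = -1647/8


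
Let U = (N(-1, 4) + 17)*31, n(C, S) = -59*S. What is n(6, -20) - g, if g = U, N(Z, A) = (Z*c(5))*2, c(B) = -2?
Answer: 529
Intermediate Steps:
N(Z, A) = -4*Z (N(Z, A) = (Z*(-2))*2 = -2*Z*2 = -4*Z)
U = 651 (U = (-4*(-1) + 17)*31 = (4 + 17)*31 = 21*31 = 651)
g = 651
n(6, -20) - g = -59*(-20) - 1*651 = 1180 - 651 = 529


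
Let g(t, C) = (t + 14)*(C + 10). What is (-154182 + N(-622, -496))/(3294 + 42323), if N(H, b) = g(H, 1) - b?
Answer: -160374/45617 ≈ -3.5157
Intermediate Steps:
g(t, C) = (10 + C)*(14 + t) (g(t, C) = (14 + t)*(10 + C) = (10 + C)*(14 + t))
N(H, b) = 154 - b + 11*H (N(H, b) = (140 + 10*H + 14*1 + 1*H) - b = (140 + 10*H + 14 + H) - b = (154 + 11*H) - b = 154 - b + 11*H)
(-154182 + N(-622, -496))/(3294 + 42323) = (-154182 + (154 - 1*(-496) + 11*(-622)))/(3294 + 42323) = (-154182 + (154 + 496 - 6842))/45617 = (-154182 - 6192)*(1/45617) = -160374*1/45617 = -160374/45617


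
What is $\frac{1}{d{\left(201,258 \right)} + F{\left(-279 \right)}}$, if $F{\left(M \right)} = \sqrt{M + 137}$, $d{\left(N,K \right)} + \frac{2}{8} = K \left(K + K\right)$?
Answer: $\frac{2130044}{283567967393} - \frac{16 i \sqrt{142}}{283567967393} \approx 7.5116 \cdot 10^{-6} - 6.7237 \cdot 10^{-10} i$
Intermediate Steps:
$d{\left(N,K \right)} = - \frac{1}{4} + 2 K^{2}$ ($d{\left(N,K \right)} = - \frac{1}{4} + K \left(K + K\right) = - \frac{1}{4} + K 2 K = - \frac{1}{4} + 2 K^{2}$)
$F{\left(M \right)} = \sqrt{137 + M}$
$\frac{1}{d{\left(201,258 \right)} + F{\left(-279 \right)}} = \frac{1}{\left(- \frac{1}{4} + 2 \cdot 258^{2}\right) + \sqrt{137 - 279}} = \frac{1}{\left(- \frac{1}{4} + 2 \cdot 66564\right) + \sqrt{-142}} = \frac{1}{\left(- \frac{1}{4} + 133128\right) + i \sqrt{142}} = \frac{1}{\frac{532511}{4} + i \sqrt{142}}$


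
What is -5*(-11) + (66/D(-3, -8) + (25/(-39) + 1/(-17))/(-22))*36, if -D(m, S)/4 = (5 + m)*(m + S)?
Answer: 202126/2431 ≈ 83.145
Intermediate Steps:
D(m, S) = -4*(5 + m)*(S + m) (D(m, S) = -4*(5 + m)*(m + S) = -4*(5 + m)*(S + m))
-5*(-11) + (66/D(-3, -8) + (25/(-39) + 1/(-17))/(-22))*36 = -5*(-11) + (66/(-20*(-8) - 20*(-3) - 4*(-3)**2 - 4*(-8)*(-3)) + (25/(-39) + 1/(-17))/(-22))*36 = 55 + (66/(160 + 60 - 4*9 - 96) + (25*(-1/39) + 1*(-1/17))*(-1/22))*36 = 55 + (66/(160 + 60 - 36 - 96) + (-25/39 - 1/17)*(-1/22))*36 = 55 + (66/88 - 464/663*(-1/22))*36 = 55 + (66*(1/88) + 232/7293)*36 = 55 + (3/4 + 232/7293)*36 = 55 + (22807/29172)*36 = 55 + 68421/2431 = 202126/2431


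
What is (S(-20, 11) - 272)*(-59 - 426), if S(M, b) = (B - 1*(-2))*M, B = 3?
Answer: 180420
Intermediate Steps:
S(M, b) = 5*M (S(M, b) = (3 - 1*(-2))*M = (3 + 2)*M = 5*M)
(S(-20, 11) - 272)*(-59 - 426) = (5*(-20) - 272)*(-59 - 426) = (-100 - 272)*(-485) = -372*(-485) = 180420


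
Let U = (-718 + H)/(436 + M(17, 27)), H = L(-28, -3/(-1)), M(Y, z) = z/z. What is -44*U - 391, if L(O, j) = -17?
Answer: -138527/437 ≈ -317.00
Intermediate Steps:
M(Y, z) = 1
H = -17
U = -735/437 (U = (-718 - 17)/(436 + 1) = -735/437 ≈ -1.6819)
-44*U - 391 = -44*(-735/437) - 391 = 32340/437 - 391 = -138527/437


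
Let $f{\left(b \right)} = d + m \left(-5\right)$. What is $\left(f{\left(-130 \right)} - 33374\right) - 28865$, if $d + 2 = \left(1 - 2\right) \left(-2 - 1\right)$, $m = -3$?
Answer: $-62223$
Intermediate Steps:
$d = 1$ ($d = -2 + \left(1 - 2\right) \left(-2 - 1\right) = -2 - -3 = -2 + 3 = 1$)
$f{\left(b \right)} = 16$ ($f{\left(b \right)} = 1 - -15 = 1 + 15 = 16$)
$\left(f{\left(-130 \right)} - 33374\right) - 28865 = \left(16 - 33374\right) - 28865 = -33358 - 28865 = -62223$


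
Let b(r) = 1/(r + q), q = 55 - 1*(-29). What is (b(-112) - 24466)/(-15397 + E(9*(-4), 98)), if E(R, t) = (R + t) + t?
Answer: 685049/426636 ≈ 1.6057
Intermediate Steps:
q = 84 (q = 55 + 29 = 84)
E(R, t) = R + 2*t
b(r) = 1/(84 + r) (b(r) = 1/(r + 84) = 1/(84 + r))
(b(-112) - 24466)/(-15397 + E(9*(-4), 98)) = (1/(84 - 112) - 24466)/(-15397 + (9*(-4) + 2*98)) = (1/(-28) - 24466)/(-15397 + (-36 + 196)) = (-1/28 - 24466)/(-15397 + 160) = -685049/28/(-15237) = -685049/28*(-1/15237) = 685049/426636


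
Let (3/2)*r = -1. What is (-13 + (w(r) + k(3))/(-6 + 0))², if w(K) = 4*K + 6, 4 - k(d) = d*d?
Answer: 52441/324 ≈ 161.85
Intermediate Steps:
k(d) = 4 - d² (k(d) = 4 - d*d = 4 - d²)
r = -⅔ (r = (⅔)*(-1) = -⅔ ≈ -0.66667)
w(K) = 6 + 4*K
(-13 + (w(r) + k(3))/(-6 + 0))² = (-13 + ((6 + 4*(-⅔)) + (4 - 1*3²))/(-6 + 0))² = (-13 + ((6 - 8/3) + (4 - 1*9))/(-6))² = (-13 + (10/3 + (4 - 9))*(-⅙))² = (-13 + (10/3 - 5)*(-⅙))² = (-13 - 5/3*(-⅙))² = (-13 + 5/18)² = (-229/18)² = 52441/324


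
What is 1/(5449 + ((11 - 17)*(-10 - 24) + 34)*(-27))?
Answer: -1/977 ≈ -0.0010235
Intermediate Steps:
1/(5449 + ((11 - 17)*(-10 - 24) + 34)*(-27)) = 1/(5449 + (-6*(-34) + 34)*(-27)) = 1/(5449 + (204 + 34)*(-27)) = 1/(5449 + 238*(-27)) = 1/(5449 - 6426) = 1/(-977) = -1/977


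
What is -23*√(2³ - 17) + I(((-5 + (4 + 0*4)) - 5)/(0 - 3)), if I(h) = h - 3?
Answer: -1 - 69*I ≈ -1.0 - 69.0*I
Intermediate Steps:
I(h) = -3 + h
-23*√(2³ - 17) + I(((-5 + (4 + 0*4)) - 5)/(0 - 3)) = -23*√(2³ - 17) + (-3 + ((-5 + (4 + 0*4)) - 5)/(0 - 3)) = -23*√(8 - 17) + (-3 + ((-5 + (4 + 0)) - 5)/(-3)) = -69*I + (-3 + ((-5 + 4) - 5)*(-⅓)) = -69*I + (-3 + (-1 - 5)*(-⅓)) = -69*I + (-3 - 6*(-⅓)) = -69*I + (-3 + 2) = -69*I - 1 = -1 - 69*I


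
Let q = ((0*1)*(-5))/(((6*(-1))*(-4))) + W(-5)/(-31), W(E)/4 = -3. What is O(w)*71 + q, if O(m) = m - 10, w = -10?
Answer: -44008/31 ≈ -1419.6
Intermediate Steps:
W(E) = -12 (W(E) = 4*(-3) = -12)
q = 12/31 (q = ((0*1)*(-5))/(((6*(-1))*(-4))) - 12/(-31) = (0*(-5))/((-6*(-4))) - 12*(-1/31) = 0/24 + 12/31 = 0*(1/24) + 12/31 = 0 + 12/31 = 12/31 ≈ 0.38710)
O(m) = -10 + m
O(w)*71 + q = (-10 - 10)*71 + 12/31 = -20*71 + 12/31 = -1420 + 12/31 = -44008/31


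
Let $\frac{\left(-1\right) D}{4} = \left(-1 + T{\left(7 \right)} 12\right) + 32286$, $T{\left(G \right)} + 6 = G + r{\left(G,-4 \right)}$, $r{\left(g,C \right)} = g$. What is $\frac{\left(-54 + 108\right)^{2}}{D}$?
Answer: $- \frac{729}{32381} \approx -0.022513$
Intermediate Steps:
$T{\left(G \right)} = -6 + 2 G$ ($T{\left(G \right)} = -6 + \left(G + G\right) = -6 + 2 G$)
$D = -129524$ ($D = - 4 \left(\left(-1 + \left(-6 + 2 \cdot 7\right) 12\right) + 32286\right) = - 4 \left(\left(-1 + \left(-6 + 14\right) 12\right) + 32286\right) = - 4 \left(\left(-1 + 8 \cdot 12\right) + 32286\right) = - 4 \left(\left(-1 + 96\right) + 32286\right) = - 4 \left(95 + 32286\right) = \left(-4\right) 32381 = -129524$)
$\frac{\left(-54 + 108\right)^{2}}{D} = \frac{\left(-54 + 108\right)^{2}}{-129524} = 54^{2} \left(- \frac{1}{129524}\right) = 2916 \left(- \frac{1}{129524}\right) = - \frac{729}{32381}$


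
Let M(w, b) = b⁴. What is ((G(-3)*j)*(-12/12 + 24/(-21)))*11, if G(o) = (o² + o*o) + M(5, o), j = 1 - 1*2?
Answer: 16335/7 ≈ 2333.6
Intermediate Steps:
j = -1 (j = 1 - 2 = -1)
G(o) = o⁴ + 2*o² (G(o) = (o² + o*o) + o⁴ = (o² + o²) + o⁴ = 2*o² + o⁴ = o⁴ + 2*o²)
((G(-3)*j)*(-12/12 + 24/(-21)))*11 = ((((-3)²*(2 + (-3)²))*(-1))*(-12/12 + 24/(-21)))*11 = (((9*(2 + 9))*(-1))*(-12*1/12 + 24*(-1/21)))*11 = (((9*11)*(-1))*(-1 - 8/7))*11 = ((99*(-1))*(-15/7))*11 = -99*(-15/7)*11 = (1485/7)*11 = 16335/7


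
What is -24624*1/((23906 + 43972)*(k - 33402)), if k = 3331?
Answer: 152/12599749 ≈ 1.2064e-5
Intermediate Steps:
-24624*1/((23906 + 43972)*(k - 33402)) = -24624*1/((3331 - 33402)*(23906 + 43972)) = -24624/((-30071*67878)) = -24624/(-2041159338) = -24624*(-1/2041159338) = 152/12599749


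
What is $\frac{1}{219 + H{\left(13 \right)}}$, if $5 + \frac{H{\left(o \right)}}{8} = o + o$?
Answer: $\frac{1}{387} \approx 0.002584$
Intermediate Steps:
$H{\left(o \right)} = -40 + 16 o$ ($H{\left(o \right)} = -40 + 8 \left(o + o\right) = -40 + 8 \cdot 2 o = -40 + 16 o$)
$\frac{1}{219 + H{\left(13 \right)}} = \frac{1}{219 + \left(-40 + 16 \cdot 13\right)} = \frac{1}{219 + \left(-40 + 208\right)} = \frac{1}{219 + 168} = \frac{1}{387}$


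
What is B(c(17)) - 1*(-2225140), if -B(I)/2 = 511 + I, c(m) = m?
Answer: 2224084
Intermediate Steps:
B(I) = -1022 - 2*I (B(I) = -2*(511 + I) = -1022 - 2*I)
B(c(17)) - 1*(-2225140) = (-1022 - 2*17) - 1*(-2225140) = (-1022 - 34) + 2225140 = -1056 + 2225140 = 2224084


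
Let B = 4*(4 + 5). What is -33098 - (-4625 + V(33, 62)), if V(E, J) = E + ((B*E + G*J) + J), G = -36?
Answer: -27524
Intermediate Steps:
B = 36 (B = 4*9 = 36)
V(E, J) = -35*J + 37*E (V(E, J) = E + ((36*E - 36*J) + J) = E + ((-36*J + 36*E) + J) = E + (-35*J + 36*E) = -35*J + 37*E)
-33098 - (-4625 + V(33, 62)) = -33098 - (-4625 + (-35*62 + 37*33)) = -33098 - (-4625 + (-2170 + 1221)) = -33098 - (-4625 - 949) = -33098 - 1*(-5574) = -33098 + 5574 = -27524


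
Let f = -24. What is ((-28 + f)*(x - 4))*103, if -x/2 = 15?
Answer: 182104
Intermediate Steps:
x = -30 (x = -2*15 = -30)
((-28 + f)*(x - 4))*103 = ((-28 - 24)*(-30 - 4))*103 = -52*(-34)*103 = 1768*103 = 182104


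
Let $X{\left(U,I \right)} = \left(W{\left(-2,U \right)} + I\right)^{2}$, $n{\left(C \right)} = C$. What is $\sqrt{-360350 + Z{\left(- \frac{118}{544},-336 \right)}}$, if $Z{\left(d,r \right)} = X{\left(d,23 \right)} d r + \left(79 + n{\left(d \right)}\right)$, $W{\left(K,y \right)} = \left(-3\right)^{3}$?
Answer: $\frac{i \sqrt{1660501979}}{68} \approx 599.25 i$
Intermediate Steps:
$W{\left(K,y \right)} = -27$
$X{\left(U,I \right)} = \left(-27 + I\right)^{2}$
$Z{\left(d,r \right)} = 79 + d + 16 d r$ ($Z{\left(d,r \right)} = \left(-27 + 23\right)^{2} d r + \left(79 + d\right) = \left(-4\right)^{2} d r + \left(79 + d\right) = 16 d r + \left(79 + d\right) = 79 + d + 16 d r$)
$\sqrt{-360350 + Z{\left(- \frac{118}{544},-336 \right)}} = \sqrt{-360350 + \left(79 - \frac{118}{544} + 16 \left(- \frac{118}{544}\right) \left(-336\right)\right)} = \sqrt{-360350 + \left(79 - \frac{59}{272} + 16 \left(\left(-118\right) \frac{1}{544}\right) \left(-336\right)\right)} = \sqrt{-360350 + \left(79 - \frac{59}{272} + 16 \left(- \frac{59}{272}\right) \left(-336\right)\right)} = \sqrt{-360350 + \left(79 - \frac{59}{272} + \frac{19824}{17}\right)} = \sqrt{-360350 + \frac{338613}{272}} = \sqrt{- \frac{97676587}{272}} = \frac{i \sqrt{1660501979}}{68}$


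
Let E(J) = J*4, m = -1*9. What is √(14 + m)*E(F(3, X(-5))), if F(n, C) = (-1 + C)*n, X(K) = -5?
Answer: -72*√5 ≈ -161.00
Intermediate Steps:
F(n, C) = n*(-1 + C)
m = -9
E(J) = 4*J
√(14 + m)*E(F(3, X(-5))) = √(14 - 9)*(4*(3*(-1 - 5))) = √5*(4*(3*(-6))) = √5*(4*(-18)) = √5*(-72) = -72*√5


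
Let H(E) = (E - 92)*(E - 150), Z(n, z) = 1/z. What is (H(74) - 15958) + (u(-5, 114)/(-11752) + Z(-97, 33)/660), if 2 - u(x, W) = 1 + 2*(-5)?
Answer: -933608904557/63989640 ≈ -14590.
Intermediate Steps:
u(x, W) = 11 (u(x, W) = 2 - (1 + 2*(-5)) = 2 - (1 - 10) = 2 - 1*(-9) = 2 + 9 = 11)
H(E) = (-150 + E)*(-92 + E) (H(E) = (-92 + E)*(-150 + E) = (-150 + E)*(-92 + E))
(H(74) - 15958) + (u(-5, 114)/(-11752) + Z(-97, 33)/660) = ((13800 + 74**2 - 242*74) - 15958) + (11/(-11752) + 1/(33*660)) = ((13800 + 5476 - 17908) - 15958) + (11*(-1/11752) + (1/33)*(1/660)) = (1368 - 15958) + (-11/11752 + 1/21780) = -14590 - 56957/63989640 = -933608904557/63989640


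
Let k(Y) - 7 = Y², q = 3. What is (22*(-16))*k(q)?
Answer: -5632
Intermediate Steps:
k(Y) = 7 + Y²
(22*(-16))*k(q) = (22*(-16))*(7 + 3²) = -352*(7 + 9) = -352*16 = -5632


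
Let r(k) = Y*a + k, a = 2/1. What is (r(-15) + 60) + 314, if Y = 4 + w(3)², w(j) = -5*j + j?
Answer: 655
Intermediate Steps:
w(j) = -4*j
a = 2 (a = 2*1 = 2)
Y = 148 (Y = 4 + (-4*3)² = 4 + (-12)² = 4 + 144 = 148)
r(k) = 296 + k (r(k) = 148*2 + k = 296 + k)
(r(-15) + 60) + 314 = ((296 - 15) + 60) + 314 = (281 + 60) + 314 = 341 + 314 = 655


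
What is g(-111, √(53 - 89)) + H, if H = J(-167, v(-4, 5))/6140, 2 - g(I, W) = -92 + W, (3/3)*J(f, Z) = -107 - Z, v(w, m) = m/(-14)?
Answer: 8078747/85960 - 6*I ≈ 93.983 - 6.0*I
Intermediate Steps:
v(w, m) = -m/14 (v(w, m) = m*(-1/14) = -m/14)
J(f, Z) = -107 - Z
g(I, W) = 94 - W (g(I, W) = 2 - (-92 + W) = 2 + (92 - W) = 94 - W)
H = -1493/85960 (H = (-107 - (-1)*5/14)/6140 = (-107 - 1*(-5/14))*(1/6140) = (-107 + 5/14)*(1/6140) = -1493/14*1/6140 = -1493/85960 ≈ -0.017369)
g(-111, √(53 - 89)) + H = (94 - √(53 - 89)) - 1493/85960 = (94 - √(-36)) - 1493/85960 = (94 - 6*I) - 1493/85960 = 8078747/85960 - 6*I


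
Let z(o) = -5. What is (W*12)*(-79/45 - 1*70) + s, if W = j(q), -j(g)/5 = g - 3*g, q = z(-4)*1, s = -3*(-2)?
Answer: 129178/3 ≈ 43059.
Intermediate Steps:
s = 6
q = -5 (q = -5*1 = -5)
j(g) = 10*g (j(g) = -5*(g - 3*g) = -(-10)*g = 10*g)
W = -50 (W = 10*(-5) = -50)
(W*12)*(-79/45 - 1*70) + s = (-50*12)*(-79/45 - 1*70) + 6 = -600*(-79*1/45 - 70) + 6 = -600*(-79/45 - 70) + 6 = -600*(-3229/45) + 6 = 129160/3 + 6 = 129178/3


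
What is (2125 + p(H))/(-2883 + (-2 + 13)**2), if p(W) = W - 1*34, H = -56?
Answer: -2035/2762 ≈ -0.73678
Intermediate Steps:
p(W) = -34 + W (p(W) = W - 34 = -34 + W)
(2125 + p(H))/(-2883 + (-2 + 13)**2) = (2125 + (-34 - 56))/(-2883 + (-2 + 13)**2) = (2125 - 90)/(-2883 + 11**2) = 2035/(-2883 + 121) = 2035/(-2762) = 2035*(-1/2762) = -2035/2762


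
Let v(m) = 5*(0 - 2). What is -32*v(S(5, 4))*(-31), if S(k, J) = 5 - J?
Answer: -9920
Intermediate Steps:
v(m) = -10 (v(m) = 5*(-2) = -10)
-32*v(S(5, 4))*(-31) = -32*(-10)*(-31) = 320*(-31) = -9920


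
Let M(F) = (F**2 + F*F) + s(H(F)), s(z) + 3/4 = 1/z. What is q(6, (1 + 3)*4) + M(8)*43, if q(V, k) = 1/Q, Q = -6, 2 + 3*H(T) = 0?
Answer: 64885/12 ≈ 5407.1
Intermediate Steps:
H(T) = -2/3 (H(T) = -2/3 + (1/3)*0 = -2/3 + 0 = -2/3)
s(z) = -3/4 + 1/z
q(V, k) = -1/6 (q(V, k) = 1/(-6) = -1/6)
M(F) = -9/4 + 2*F**2 (M(F) = (F**2 + F*F) + (-3/4 + 1/(-2/3)) = (F**2 + F**2) + (-3/4 - 3/2) = 2*F**2 - 9/4 = -9/4 + 2*F**2)
q(6, (1 + 3)*4) + M(8)*43 = -1/6 + (-9/4 + 2*8**2)*43 = -1/6 + (-9/4 + 2*64)*43 = -1/6 + (-9/4 + 128)*43 = -1/6 + (503/4)*43 = -1/6 + 21629/4 = 64885/12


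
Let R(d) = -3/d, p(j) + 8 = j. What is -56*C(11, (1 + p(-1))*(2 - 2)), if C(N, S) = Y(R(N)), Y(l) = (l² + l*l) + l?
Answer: 840/121 ≈ 6.9421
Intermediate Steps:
p(j) = -8 + j
Y(l) = l + 2*l² (Y(l) = (l² + l²) + l = 2*l² + l = l + 2*l²)
C(N, S) = -3*(1 - 6/N)/N (C(N, S) = (-3/N)*(1 + 2*(-3/N)) = (-3/N)*(1 - 6/N) = -3*(1 - 6/N)/N)
-56*C(11, (1 + p(-1))*(2 - 2)) = -168*(6 - 1*11)/11² = -168*(6 - 11)/121 = -168*(-5)/121 = -56*(-15/121) = 840/121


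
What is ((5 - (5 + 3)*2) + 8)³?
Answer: -27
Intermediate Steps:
((5 - (5 + 3)*2) + 8)³ = ((5 - 8*2) + 8)³ = ((5 - 1*16) + 8)³ = ((5 - 16) + 8)³ = (-11 + 8)³ = (-3)³ = -27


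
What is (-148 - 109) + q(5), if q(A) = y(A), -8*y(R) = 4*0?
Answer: -257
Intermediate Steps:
y(R) = 0 (y(R) = -0/2 = -⅛*0 = 0)
q(A) = 0
(-148 - 109) + q(5) = (-148 - 109) + 0 = -257 + 0 = -257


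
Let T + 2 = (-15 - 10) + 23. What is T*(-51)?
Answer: 204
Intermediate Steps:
T = -4 (T = -2 + ((-15 - 10) + 23) = -2 + (-25 + 23) = -2 - 2 = -4)
T*(-51) = -4*(-51) = 204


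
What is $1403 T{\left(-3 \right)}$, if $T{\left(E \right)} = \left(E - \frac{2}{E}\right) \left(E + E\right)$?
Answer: $19642$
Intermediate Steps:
$T{\left(E \right)} = 2 E \left(E - \frac{2}{E}\right)$ ($T{\left(E \right)} = \left(E - \frac{2}{E}\right) 2 E = 2 E \left(E - \frac{2}{E}\right)$)
$1403 T{\left(-3 \right)} = 1403 \left(-4 + 2 \left(-3\right)^{2}\right) = 1403 \left(-4 + 2 \cdot 9\right) = 1403 \left(-4 + 18\right) = 1403 \cdot 14 = 19642$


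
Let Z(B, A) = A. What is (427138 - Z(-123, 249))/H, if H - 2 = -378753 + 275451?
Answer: -426889/103300 ≈ -4.1325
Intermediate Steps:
H = -103300 (H = 2 + (-378753 + 275451) = 2 - 103302 = -103300)
(427138 - Z(-123, 249))/H = (427138 - 1*249)/(-103300) = (427138 - 249)*(-1/103300) = 426889*(-1/103300) = -426889/103300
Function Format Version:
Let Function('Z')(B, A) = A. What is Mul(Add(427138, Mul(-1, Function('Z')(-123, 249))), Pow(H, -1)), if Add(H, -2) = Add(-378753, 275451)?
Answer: Rational(-426889, 103300) ≈ -4.1325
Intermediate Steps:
H = -103300 (H = Add(2, Add(-378753, 275451)) = Add(2, -103302) = -103300)
Mul(Add(427138, Mul(-1, Function('Z')(-123, 249))), Pow(H, -1)) = Mul(Add(427138, Mul(-1, 249)), Pow(-103300, -1)) = Mul(Add(427138, -249), Rational(-1, 103300)) = Mul(426889, Rational(-1, 103300)) = Rational(-426889, 103300)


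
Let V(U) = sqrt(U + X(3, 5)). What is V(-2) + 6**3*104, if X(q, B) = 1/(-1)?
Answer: 22464 + I*sqrt(3) ≈ 22464.0 + 1.732*I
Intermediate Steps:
X(q, B) = -1
V(U) = sqrt(-1 + U) (V(U) = sqrt(U - 1) = sqrt(-1 + U))
V(-2) + 6**3*104 = sqrt(-1 - 2) + 6**3*104 = sqrt(-3) + 216*104 = I*sqrt(3) + 22464 = 22464 + I*sqrt(3)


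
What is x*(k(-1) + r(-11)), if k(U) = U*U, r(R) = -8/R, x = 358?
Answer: 6802/11 ≈ 618.36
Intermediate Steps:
k(U) = U**2
x*(k(-1) + r(-11)) = 358*((-1)**2 - 8/(-11)) = 358*(1 - 8*(-1/11)) = 358*(1 + 8/11) = 358*(19/11) = 6802/11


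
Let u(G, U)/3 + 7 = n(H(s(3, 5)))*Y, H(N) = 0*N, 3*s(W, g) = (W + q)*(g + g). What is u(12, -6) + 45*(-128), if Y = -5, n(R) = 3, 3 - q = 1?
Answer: -5826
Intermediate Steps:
q = 2 (q = 3 - 1*1 = 3 - 1 = 2)
s(W, g) = 2*g*(2 + W)/3 (s(W, g) = ((W + 2)*(g + g))/3 = ((2 + W)*(2*g))/3 = (2*g*(2 + W))/3 = 2*g*(2 + W)/3)
H(N) = 0
u(G, U) = -66 (u(G, U) = -21 + 3*(3*(-5)) = -21 + 3*(-15) = -21 - 45 = -66)
u(12, -6) + 45*(-128) = -66 + 45*(-128) = -66 - 5760 = -5826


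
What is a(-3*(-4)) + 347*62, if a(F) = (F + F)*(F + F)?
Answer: 22090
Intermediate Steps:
a(F) = 4*F**2 (a(F) = (2*F)*(2*F) = 4*F**2)
a(-3*(-4)) + 347*62 = 4*(-3*(-4))**2 + 347*62 = 4*12**2 + 21514 = 4*144 + 21514 = 576 + 21514 = 22090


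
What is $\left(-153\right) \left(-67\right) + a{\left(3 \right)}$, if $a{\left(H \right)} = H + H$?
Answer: $10257$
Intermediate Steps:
$a{\left(H \right)} = 2 H$
$\left(-153\right) \left(-67\right) + a{\left(3 \right)} = \left(-153\right) \left(-67\right) + 2 \cdot 3 = 10251 + 6 = 10257$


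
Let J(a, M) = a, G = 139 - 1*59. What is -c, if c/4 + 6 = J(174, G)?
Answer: -672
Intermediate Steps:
G = 80 (G = 139 - 59 = 80)
c = 672 (c = -24 + 4*174 = -24 + 696 = 672)
-c = -1*672 = -672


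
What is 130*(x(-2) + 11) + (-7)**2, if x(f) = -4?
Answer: 959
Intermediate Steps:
130*(x(-2) + 11) + (-7)**2 = 130*(-4 + 11) + (-7)**2 = 130*7 + 49 = 910 + 49 = 959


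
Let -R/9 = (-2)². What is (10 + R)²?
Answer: 676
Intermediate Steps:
R = -36 (R = -9*(-2)² = -9*4 = -36)
(10 + R)² = (10 - 36)² = (-26)² = 676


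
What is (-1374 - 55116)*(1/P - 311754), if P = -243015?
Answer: 285315543039226/16201 ≈ 1.7611e+10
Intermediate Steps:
(-1374 - 55116)*(1/P - 311754) = (-1374 - 55116)*(1/(-243015) - 311754) = -56490*(-1/243015 - 311754) = -56490*(-75760898311/243015) = 285315543039226/16201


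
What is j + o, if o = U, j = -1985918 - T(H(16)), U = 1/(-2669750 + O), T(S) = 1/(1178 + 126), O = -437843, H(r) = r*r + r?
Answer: -8047538040596593/4052301272 ≈ -1.9859e+6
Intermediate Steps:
H(r) = r + r**2 (H(r) = r**2 + r = r + r**2)
T(S) = 1/1304
U = -1/3107593 (U = 1/(-2669750 - 437843) = 1/(-3107593) = -1/3107593 ≈ -3.2179e-7)
j = -2589637073/1304 (j = -1985918 - 1*1/1304 = -1985918 - 1/1304 = -2589637073/1304 ≈ -1.9859e+6)
o = -1/3107593 ≈ -3.2179e-7
j + o = -2589637073/1304 - 1/3107593 = -8047538040596593/4052301272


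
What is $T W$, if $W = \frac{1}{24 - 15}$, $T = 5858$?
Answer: $\frac{5858}{9} \approx 650.89$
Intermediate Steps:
$W = \frac{1}{9} \approx 0.11111$
$T W = 5858 \cdot \frac{1}{9} = \frac{5858}{9}$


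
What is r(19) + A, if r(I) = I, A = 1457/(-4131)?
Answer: 77032/4131 ≈ 18.647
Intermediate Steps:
A = -1457/4131 (A = 1457*(-1/4131) = -1457/4131 ≈ -0.35270)
r(19) + A = 19 - 1457/4131 = 77032/4131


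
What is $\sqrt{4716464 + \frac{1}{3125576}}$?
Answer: $\frac{\sqrt{11519049896303171410}}{1562788} \approx 2171.7$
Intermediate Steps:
$\sqrt{4716464 + \frac{1}{3125576}} = \sqrt{\frac{14741666683265}{3125576}} = \frac{\sqrt{11519049896303171410}}{1562788}$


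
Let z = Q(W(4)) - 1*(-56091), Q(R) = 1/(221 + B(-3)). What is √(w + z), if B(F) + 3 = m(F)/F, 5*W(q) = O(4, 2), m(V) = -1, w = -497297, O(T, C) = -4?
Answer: I*√189288402185/655 ≈ 664.23*I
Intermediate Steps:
W(q) = -⅘ (W(q) = (⅕)*(-4) = -⅘)
B(F) = -3 - 1/F
Q(R) = 3/655 (Q(R) = 1/(221 + (-3 - 1/(-3))) = 1/(221 + (-3 - 1*(-⅓))) = 1/(221 + (-3 + ⅓)) = 1/(221 - 8/3) = 1/(655/3) = 3/655)
z = 36739608/655 (z = 3/655 - 1*(-56091) = 3/655 + 56091 = 36739608/655 ≈ 56091.)
√(w + z) = √(-497297 + 36739608/655) = √(-288989927/655) = I*√189288402185/655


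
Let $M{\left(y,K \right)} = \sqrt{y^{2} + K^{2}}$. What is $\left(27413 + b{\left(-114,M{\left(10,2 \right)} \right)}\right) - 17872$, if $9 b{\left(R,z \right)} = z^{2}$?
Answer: $\frac{85973}{9} \approx 9552.6$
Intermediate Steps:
$M{\left(y,K \right)} = \sqrt{K^{2} + y^{2}}$
$b{\left(R,z \right)} = \frac{z^{2}}{9}$
$\left(27413 + b{\left(-114,M{\left(10,2 \right)} \right)}\right) - 17872 = \left(27413 + \frac{\left(\sqrt{2^{2} + 10^{2}}\right)^{2}}{9}\right) - 17872 = \left(27413 + \frac{\left(\sqrt{4 + 100}\right)^{2}}{9}\right) - 17872 = \left(27413 + \frac{\left(\sqrt{104}\right)^{2}}{9}\right) - 17872 = \left(27413 + \frac{\left(2 \sqrt{26}\right)^{2}}{9}\right) - 17872 = \left(27413 + \frac{1}{9} \cdot 104\right) - 17872 = \left(27413 + \frac{104}{9}\right) - 17872 = \frac{246821}{9} - 17872 = \frac{85973}{9}$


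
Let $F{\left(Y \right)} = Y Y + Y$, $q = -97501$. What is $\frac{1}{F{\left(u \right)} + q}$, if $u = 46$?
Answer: $- \frac{1}{95339} \approx -1.0489 \cdot 10^{-5}$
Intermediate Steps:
$F{\left(Y \right)} = Y + Y^{2}$ ($F{\left(Y \right)} = Y^{2} + Y = Y + Y^{2}$)
$\frac{1}{F{\left(u \right)} + q} = \frac{1}{46 \left(1 + 46\right) - 97501} = \frac{1}{46 \cdot 47 - 97501} = \frac{1}{2162 - 97501} = \frac{1}{-95339} = - \frac{1}{95339}$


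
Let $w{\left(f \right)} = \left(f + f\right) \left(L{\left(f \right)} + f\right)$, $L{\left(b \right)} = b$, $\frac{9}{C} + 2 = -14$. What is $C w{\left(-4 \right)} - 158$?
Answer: $-194$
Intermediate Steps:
$C = - \frac{9}{16}$ ($C = \frac{9}{-2 - 14} = \frac{9}{-16} = 9 \left(- \frac{1}{16}\right) = - \frac{9}{16} \approx -0.5625$)
$w{\left(f \right)} = 4 f^{2}$ ($w{\left(f \right)} = \left(f + f\right) \left(f + f\right) = 2 f 2 f = 4 f^{2}$)
$C w{\left(-4 \right)} - 158 = - \frac{9 \cdot 4 \left(-4\right)^{2}}{16} - 158 = - \frac{9 \cdot 4 \cdot 16}{16} - 158 = \left(- \frac{9}{16}\right) 64 - 158 = -36 - 158 = -194$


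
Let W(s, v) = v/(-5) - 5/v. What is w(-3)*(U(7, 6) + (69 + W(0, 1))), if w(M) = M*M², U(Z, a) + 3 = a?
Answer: -9018/5 ≈ -1803.6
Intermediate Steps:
W(s, v) = -5/v - v/5 (W(s, v) = v*(-⅕) - 5/v = -v/5 - 5/v = -5/v - v/5)
U(Z, a) = -3 + a
w(M) = M³
w(-3)*(U(7, 6) + (69 + W(0, 1))) = (-3)³*((-3 + 6) + (69 + (-5/1 - ⅕*1))) = -27*(3 + (69 + (-5*1 - ⅕))) = -27*(3 + (69 + (-5 - ⅕))) = -27*(3 + (69 - 26/5)) = -27*(3 + 319/5) = -27*334/5 = -9018/5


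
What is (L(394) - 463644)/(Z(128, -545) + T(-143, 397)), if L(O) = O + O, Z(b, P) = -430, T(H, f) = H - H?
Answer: 231428/215 ≈ 1076.4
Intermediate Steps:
T(H, f) = 0
L(O) = 2*O
(L(394) - 463644)/(Z(128, -545) + T(-143, 397)) = (2*394 - 463644)/(-430 + 0) = (788 - 463644)/(-430) = -462856*(-1/430) = 231428/215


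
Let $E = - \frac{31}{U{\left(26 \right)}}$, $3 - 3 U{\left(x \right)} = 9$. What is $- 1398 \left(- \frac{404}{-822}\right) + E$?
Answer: $- \frac{184017}{274} \approx -671.59$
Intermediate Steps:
$U{\left(x \right)} = -2$ ($U{\left(x \right)} = 1 - 3 = -2$)
$E = \frac{31}{2}$ ($E = - \frac{31}{-2} = \left(-31\right) \left(- \frac{1}{2}\right) = \frac{31}{2} \approx 15.5$)
$- 1398 \left(- \frac{404}{-822}\right) + E = - 1398 \left(- \frac{404}{-822}\right) + \frac{31}{2} = - 1398 \left(\left(-404\right) \left(- \frac{1}{822}\right)\right) + \frac{31}{2} = \left(-1398\right) \frac{202}{411} + \frac{31}{2} = - \frac{94132}{137} + \frac{31}{2} = - \frac{184017}{274}$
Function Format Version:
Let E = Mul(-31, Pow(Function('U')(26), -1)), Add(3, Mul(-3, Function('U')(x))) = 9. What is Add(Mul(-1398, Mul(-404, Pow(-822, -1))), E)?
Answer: Rational(-184017, 274) ≈ -671.59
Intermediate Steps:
Function('U')(x) = -2 (Function('U')(x) = Add(1, Mul(Rational(-1, 3), 9)) = Add(1, -3) = -2)
E = Rational(31, 2) (E = Mul(-31, Pow(-2, -1)) = Mul(-31, Rational(-1, 2)) = Rational(31, 2) ≈ 15.500)
Add(Mul(-1398, Mul(-404, Pow(-822, -1))), E) = Add(Mul(-1398, Mul(-404, Pow(-822, -1))), Rational(31, 2)) = Add(Mul(-1398, Mul(-404, Rational(-1, 822))), Rational(31, 2)) = Add(Mul(-1398, Rational(202, 411)), Rational(31, 2)) = Add(Rational(-94132, 137), Rational(31, 2)) = Rational(-184017, 274)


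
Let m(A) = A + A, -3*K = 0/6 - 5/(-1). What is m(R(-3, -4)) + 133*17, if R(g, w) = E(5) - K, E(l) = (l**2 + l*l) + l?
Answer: 7123/3 ≈ 2374.3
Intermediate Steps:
E(l) = l + 2*l**2 (E(l) = (l**2 + l**2) + l = 2*l**2 + l = l + 2*l**2)
K = -5/3 (K = -(0/6 - 5/(-1))/3 = -(0*(1/6) - 5*(-1))/3 = -(0 + 5)/3 = -1/3*5 = -5/3 ≈ -1.6667)
R(g, w) = 170/3 (R(g, w) = 5*(1 + 2*5) - 1*(-5/3) = 5*(1 + 10) + 5/3 = 5*11 + 5/3 = 55 + 5/3 = 170/3)
m(A) = 2*A
m(R(-3, -4)) + 133*17 = 2*(170/3) + 133*17 = 340/3 + 2261 = 7123/3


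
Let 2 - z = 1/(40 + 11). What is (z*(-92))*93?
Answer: -288052/17 ≈ -16944.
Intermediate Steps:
z = 101/51 (z = 2 - 1/(40 + 11) = 2 - 1/51 = 101/51 ≈ 1.9804)
(z*(-92))*93 = ((101/51)*(-92))*93 = -9292/51*93 = -288052/17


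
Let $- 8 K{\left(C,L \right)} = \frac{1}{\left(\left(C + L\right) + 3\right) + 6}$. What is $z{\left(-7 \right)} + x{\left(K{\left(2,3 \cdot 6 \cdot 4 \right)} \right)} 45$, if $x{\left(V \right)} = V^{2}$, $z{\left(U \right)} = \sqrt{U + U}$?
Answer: $\frac{45}{440896} + i \sqrt{14} \approx 0.00010206 + 3.7417 i$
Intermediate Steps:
$z{\left(U \right)} = \sqrt{2} \sqrt{U}$ ($z{\left(U \right)} = \sqrt{2 U} = \sqrt{2} \sqrt{U}$)
$K{\left(C,L \right)} = - \frac{1}{8 \left(9 + C + L\right)}$ ($K{\left(C,L \right)} = - \frac{1}{8 \left(\left(\left(C + L\right) + 3\right) + 6\right)} = - \frac{1}{8 \left(\left(3 + C + L\right) + 6\right)} = - \frac{1}{8 \left(9 + C + L\right)}$)
$z{\left(-7 \right)} + x{\left(K{\left(2,3 \cdot 6 \cdot 4 \right)} \right)} 45 = \sqrt{2} \sqrt{-7} + \left(- \frac{1}{72 + 8 \cdot 2 + 8 \cdot 3 \cdot 6 \cdot 4}\right)^{2} \cdot 45 = \sqrt{2} i \sqrt{7} + \left(- \frac{1}{72 + 16 + 8 \cdot 18 \cdot 4}\right)^{2} \cdot 45 = i \sqrt{14} + \left(- \frac{1}{72 + 16 + 8 \cdot 72}\right)^{2} \cdot 45 = i \sqrt{14} + \left(- \frac{1}{72 + 16 + 576}\right)^{2} \cdot 45 = i \sqrt{14} + \left(- \frac{1}{664}\right)^{2} \cdot 45 = i \sqrt{14} + \frac{1}{440896} \cdot 45 = i \sqrt{14} + \frac{45}{440896} = \frac{45}{440896} + i \sqrt{14}$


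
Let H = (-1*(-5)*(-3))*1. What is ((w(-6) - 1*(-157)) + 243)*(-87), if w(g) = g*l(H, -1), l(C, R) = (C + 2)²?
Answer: 53418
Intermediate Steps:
H = -15 (H = (5*(-3))*1 = -15*1 = -15)
l(C, R) = (2 + C)²
w(g) = 169*g (w(g) = g*(2 - 15)² = g*(-13)² = g*169 = 169*g)
((w(-6) - 1*(-157)) + 243)*(-87) = ((169*(-6) - 1*(-157)) + 243)*(-87) = ((-1014 + 157) + 243)*(-87) = (-857 + 243)*(-87) = -614*(-87) = 53418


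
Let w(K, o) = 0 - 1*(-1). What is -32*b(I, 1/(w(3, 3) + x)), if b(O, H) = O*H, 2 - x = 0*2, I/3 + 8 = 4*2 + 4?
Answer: -128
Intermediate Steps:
w(K, o) = 1 (w(K, o) = 0 + 1 = 1)
I = 12 (I = -24 + 3*(4*2 + 4) = -24 + 3*(8 + 4) = -24 + 3*12 = -24 + 36 = 12)
x = 2 (x = 2 - 0*2 = 2 - 1*0 = 2 + 0 = 2)
b(O, H) = H*O
-32*b(I, 1/(w(3, 3) + x)) = -32*12/(1 + 2) = -32*12/3 = -32*4 = -128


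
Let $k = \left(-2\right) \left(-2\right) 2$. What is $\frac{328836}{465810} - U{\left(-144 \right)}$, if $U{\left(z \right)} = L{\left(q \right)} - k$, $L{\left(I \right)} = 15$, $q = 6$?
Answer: $- \frac{488639}{77635} \approx -6.2941$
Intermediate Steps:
$k = 8$ ($k = 4 \cdot 2 = 8$)
$U{\left(z \right)} = 7$ ($U{\left(z \right)} = 15 - 8 = 7$)
$\frac{328836}{465810} - U{\left(-144 \right)} = \frac{328836}{465810} - 7 = 328836 \cdot \frac{1}{465810} - 7 = \frac{54806}{77635} - 7 = - \frac{488639}{77635}$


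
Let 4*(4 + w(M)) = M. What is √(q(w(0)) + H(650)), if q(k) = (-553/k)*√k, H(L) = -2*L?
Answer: √(-5200 + 1106*I)/2 ≈ 3.8131 + 36.257*I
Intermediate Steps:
w(M) = -4 + M/4
q(k) = -553/√k
√(q(w(0)) + H(650)) = √(-553/√(-4 + (¼)*0) - 2*650) = √(-553/√(-4 + 0) - 1300) = √(-(-553)*I/2 - 1300) = √(553*I/2 - 1300) = √(-1300 + 553*I/2)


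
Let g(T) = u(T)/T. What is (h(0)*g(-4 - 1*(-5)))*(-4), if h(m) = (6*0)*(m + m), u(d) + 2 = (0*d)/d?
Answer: 0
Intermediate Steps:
u(d) = -2 (u(d) = -2 + (0*d)/d = -2 + 0/d = -2 + 0 = -2)
h(m) = 0 (h(m) = 0*(2*m) = 0)
g(T) = -2/T
(h(0)*g(-4 - 1*(-5)))*(-4) = (0*(-2/(-4 - 1*(-5))))*(-4) = (0*(-2/(-4 + 5)))*(-4) = (0*(-2/1))*(-4) = (0*(-2*1))*(-4) = (0*(-2))*(-4) = 0*(-4) = 0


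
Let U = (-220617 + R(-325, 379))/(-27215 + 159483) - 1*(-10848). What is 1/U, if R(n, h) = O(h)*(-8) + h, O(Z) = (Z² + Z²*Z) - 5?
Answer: 66134/498977213 ≈ 0.00013254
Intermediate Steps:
O(Z) = -5 + Z² + Z³ (O(Z) = (Z² + Z³) - 5 = -5 + Z² + Z³)
R(n, h) = 40 + h - 8*h² - 8*h³ (R(n, h) = (-5 + h² + h³)*(-8) + h = (40 - 8*h² - 8*h³) + h = 40 + h - 8*h² - 8*h³)
U = 498977213/66134 (U = (-220617 + (40 + 379 - 8*379² - 8*379³))/(-27215 + 159483) - 1*(-10848) = (-220617 + (40 + 379 - 8*143641 - 8*54439939))/132268 + 10848 = (-220617 + (40 + 379 - 1149128 - 435519512))*(1/132268) + 10848 = (-220617 - 436668221)*(1/132268) + 10848 = -436888838*1/132268 + 10848 = -218444419/66134 + 10848 = 498977213/66134 ≈ 7544.9)
1/U = 1/(498977213/66134) = 66134/498977213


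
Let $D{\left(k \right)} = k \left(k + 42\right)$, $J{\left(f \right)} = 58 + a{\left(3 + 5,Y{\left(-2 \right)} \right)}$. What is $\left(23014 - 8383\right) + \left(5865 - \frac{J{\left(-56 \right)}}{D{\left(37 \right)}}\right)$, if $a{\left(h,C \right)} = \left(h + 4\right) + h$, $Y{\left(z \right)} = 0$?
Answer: $\frac{59909730}{2923} \approx 20496.0$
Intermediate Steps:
$a{\left(h,C \right)} = 4 + 2 h$ ($a{\left(h,C \right)} = \left(4 + h\right) + h = 4 + 2 h$)
$J{\left(f \right)} = 78$ ($J{\left(f \right)} = 58 + \left(4 + 2 \left(3 + 5\right)\right) = 58 + \left(4 + 2 \cdot 8\right) = 58 + \left(4 + 16\right) = 58 + 20 = 78$)
$D{\left(k \right)} = k \left(42 + k\right)$
$\left(23014 - 8383\right) + \left(5865 - \frac{J{\left(-56 \right)}}{D{\left(37 \right)}}\right) = \left(23014 - 8383\right) + \left(5865 - \frac{78}{37 \left(42 + 37\right)}\right) = 14631 + \left(5865 - \frac{78}{37 \cdot 79}\right) = 14631 + \left(5865 - \frac{78}{2923}\right) = 14631 + \frac{17143317}{2923} = \frac{59909730}{2923}$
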